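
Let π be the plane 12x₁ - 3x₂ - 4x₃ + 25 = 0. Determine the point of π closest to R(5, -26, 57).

n = (12, -3, -4), |n|² = 169, and n·R − (-25) = -65.
t = -65/169 = -5/13, so the foot is R − t·n = (5, -26, 57) − (-5/13)·(12, -3, -4) = (125/13, -353/13, 721/13).

(125/13, -353/13, 721/13)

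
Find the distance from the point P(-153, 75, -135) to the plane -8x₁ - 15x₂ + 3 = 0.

6

n = (-8, -15, 0); n·P − (-3) = 102; |n| = 17; distance = 102/17 = 6.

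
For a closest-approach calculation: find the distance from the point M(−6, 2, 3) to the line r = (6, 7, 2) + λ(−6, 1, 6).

Direction vector d = (−6, 1, 6).
AP = (−12, −5, 1), and AP × d = (−31, 66, −42).
|AP × d|² = 7081 and |d|² = 73, so the distance is √(7081/73) = √97.

√97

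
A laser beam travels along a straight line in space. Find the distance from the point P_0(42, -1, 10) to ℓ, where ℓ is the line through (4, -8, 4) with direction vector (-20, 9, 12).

Direction vector d = (-20, 9, 12).
AP = (38, 7, 6); AP·d = -625, |AP|² = 1529, |d|² = 625.
distance² = |AP|² − (AP·d)²/|d|² = 1529 − 390625/625 = 904, so the distance is 2√226.

2√226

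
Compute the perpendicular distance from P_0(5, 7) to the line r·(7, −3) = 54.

40/√58

d = |7·5 + (-3)·7 − 54| / √(49 + 9) = |-40|/√58 = 40/√58.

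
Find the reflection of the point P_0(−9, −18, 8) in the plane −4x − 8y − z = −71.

(15, 30, 14)

n = (−4, −8, −1), |n|² = 81, n·P_0 − (-71) = 243, so t = 243/81 = 3.
Foot F = P_0 − 3·n = (3, 6, 11); the reflection is 2F − P_0 = (15, 30, 14).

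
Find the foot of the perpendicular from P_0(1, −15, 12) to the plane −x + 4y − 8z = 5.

The perpendicular from P_0 has direction n = (−1, 4, −8): r = (1, −15, 12) + λ(−1, 4, −8).
Substitute into the plane: n·(P_0 + λn) = 5 gives -157 + 81λ = 5, so λ = 2.
Foot = (1, −15, 12) + 2·(−1, 4, −8) = (−1, −7, −4).

(-1, -7, -4)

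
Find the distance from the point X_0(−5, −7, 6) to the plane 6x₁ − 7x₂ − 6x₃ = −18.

d = |6·(-5) + (-7)·(-7) + (-6)·6 − (-18)| / √(36 + 49 + 36) = |1| / 11 = 1/11.

1/11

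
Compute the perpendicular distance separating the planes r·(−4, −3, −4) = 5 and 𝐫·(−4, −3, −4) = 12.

With common normal n = (−4, −3, −4) (|n| = √41), the distance is |5 − 12|/|n| = 7/√41.

7√41/41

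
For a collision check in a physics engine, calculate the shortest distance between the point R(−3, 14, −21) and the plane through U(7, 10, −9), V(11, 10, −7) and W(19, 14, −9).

UV = (4, 0, 2) and UW = (12, 4, 0), so a normal is n = UV × UW = (−8, 24, 16).
Then n·(−3, 14, −21) − 40 = −16.
|n| = √(64 + 576 + 256) = 8√14, so the distance is |-16|/(8√14) = 2/√14.

√14/7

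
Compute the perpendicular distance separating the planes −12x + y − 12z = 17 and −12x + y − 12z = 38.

Both planes have normal n = (−12, 1, −12), |n| = 17. Any point on the first plane is at distance |38 − 17|/|n| = 21/17 from the second.

21/17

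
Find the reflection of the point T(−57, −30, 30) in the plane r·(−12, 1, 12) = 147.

(15, -36, -42)

With n = (−12, 1, 12), the signed offset is (n·T − 147)/|n|² = 867/289 = 3.
T' = T − 2t·n = (−57, −30, 30) − 6·(−12, 1, 12) = (15, −36, −42).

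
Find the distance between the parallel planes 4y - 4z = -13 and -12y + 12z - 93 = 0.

Divide the second equation by -3 to match normals: 4y - 4z = -31.
Both planes have normal n = (0, 4, -4), |n| = 4√2. Any point on the first plane is at distance |(-31) − (-13)|/|n| = 18/(4√2) = 9/(2√2) from the second.

9√2/4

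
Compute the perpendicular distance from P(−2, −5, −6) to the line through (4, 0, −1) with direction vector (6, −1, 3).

Direction vector d = (6, −1, 3).
AP = (−6, −5, −5), and AP × d = (−20, −12, 36).
|AP × d|² = 1840 and |d|² = 46, so the distance is √(1840/46) = √40 = 2√10.

2√10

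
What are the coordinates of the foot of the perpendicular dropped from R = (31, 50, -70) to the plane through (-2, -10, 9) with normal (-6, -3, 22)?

(7, 38, 18)

n = (-6, -3, 22), |n|² = 529, and n·R − 240 = -2116.
t = -2116/529 = -4, so the foot is R − t·n = (31, 50, -70) − (-4)·(-6, -3, 22) = (7, 38, 18).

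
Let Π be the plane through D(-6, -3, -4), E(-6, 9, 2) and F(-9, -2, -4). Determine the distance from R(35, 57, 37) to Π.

DE = (0, 12, 6) and DF = (-3, 1, 0), so a normal is n = DE × DF = (-6, -18, 36).
n = (-6, -18, 36); n·P − (-54) = 150; |n| = 6√46; distance = 150/(6√46) = 25/√46.

25√46/46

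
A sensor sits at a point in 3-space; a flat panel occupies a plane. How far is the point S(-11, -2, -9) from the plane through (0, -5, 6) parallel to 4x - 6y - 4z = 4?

√17/17

Parallel planes share the normal n = (4, -6, -4); since (0, -5, 6) lies on the plane, its equation is 4x - 6y - 4z = 6.
n = (4, -6, -4); n·P − 6 = -2; |n| = 2√17; distance = 2/(2√17) = √17/17.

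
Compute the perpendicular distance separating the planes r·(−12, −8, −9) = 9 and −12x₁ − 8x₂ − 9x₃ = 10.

1/17

With common normal n = (−12, −8, −9) (|n| = 17), the distance is |9 − 10|/|n| = 1/17.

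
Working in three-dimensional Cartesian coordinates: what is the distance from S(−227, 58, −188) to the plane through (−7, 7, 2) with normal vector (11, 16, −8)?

The plane has equation n·(r − (−7, 7, 2)) = 0, i.e. n·r = 19.
d = |11·(-227) + 16·58 + (-8)·(-188) − 19| / √(121 + 256 + 64) = |-84| / 21 = 4.

4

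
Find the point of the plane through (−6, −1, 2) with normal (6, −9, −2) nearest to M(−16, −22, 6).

(-22, -13, 8)

n = (6, −9, −2), |n|² = 121, and n·M − (-31) = 121.
t = 121/121 = 1, so the foot is M − t·n = (−16, −22, 6) − 1·(6, −9, −2) = (−22, −13, 8).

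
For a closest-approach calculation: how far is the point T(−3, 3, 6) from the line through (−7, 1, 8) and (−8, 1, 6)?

A direction vector is d = (−1, 0, −2).
AP = (4, 2, −2), and AP × d = (−4, 10, 2).
|AP × d|² = 120 and |d|² = 5, so the distance is √(120/5) = √24 = 2√6.

2√6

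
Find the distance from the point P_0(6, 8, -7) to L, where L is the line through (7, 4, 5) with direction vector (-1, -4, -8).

4√5

Direction vector d = (-1, -4, -8).
AP = (-1, 4, -12), and AP × d = (-80, 4, 8).
|AP × d|² = 6480 and |d|² = 81, so the distance is √(6480/81) = √80 = 4√5.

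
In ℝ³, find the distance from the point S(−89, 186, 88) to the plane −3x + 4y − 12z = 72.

Normal vector n = (−3, 4, −12), and n·(−89, 186, 88) − 72 = −117.
|n| = √(9 + 16 + 144) = 13, so the distance is |-117|/13 = 9.

9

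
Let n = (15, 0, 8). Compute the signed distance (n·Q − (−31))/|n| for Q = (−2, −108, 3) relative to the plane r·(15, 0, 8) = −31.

25/17

n·Q − (-31) = 25.
|n| = 17, so the signed distance is 25/17.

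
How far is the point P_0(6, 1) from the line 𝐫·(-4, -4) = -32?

d = |(-4)·6 + (-4)·1 − (-32)| / √(16 + 16) = |4|/(4√2) = 1/√2.

√2/2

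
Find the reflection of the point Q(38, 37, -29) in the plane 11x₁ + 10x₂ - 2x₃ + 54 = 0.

With n = (11, 10, -2), the signed offset is (n·Q − (-54))/|n|² = 900/225 = 4.
Q' = Q − 2t·n = (38, 37, -29) − 8·(11, 10, -2) = (-50, -43, -13).

(-50, -43, -13)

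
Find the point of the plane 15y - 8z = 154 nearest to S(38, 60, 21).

(38, 30, 37)

The perpendicular from S has direction n = (0, 15, -8): r = (38, 60, 21) + t(0, 15, -8).
Substitute into the plane: n·(S + tn) = 154 gives 732 + 289t = 154, so t = -2.
Foot = (38, 60, 21) + (-2)·(0, 15, -8) = (38, 30, 37).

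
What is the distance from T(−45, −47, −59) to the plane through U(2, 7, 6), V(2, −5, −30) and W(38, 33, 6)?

UV = (0, −12, −36) and UW = (36, 26, 0), so a normal is n = UV × UW = (936, −1296, 432).
n = (936, −1296, 432); n·P − (-4608) = -2088; |n| = 1656; distance = 2088/1656 = 29/23.

29/23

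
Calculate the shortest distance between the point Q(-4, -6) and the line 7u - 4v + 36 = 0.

The normal to the line is n = (7, -4) with |n| = √65.
|n·Q − (-36)| = |-4 − (-36)| = 32, so the distance is 32/√65 = 32√65/65.

32/√65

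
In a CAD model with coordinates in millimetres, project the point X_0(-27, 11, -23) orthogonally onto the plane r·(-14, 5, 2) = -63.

The perpendicular from X_0 has direction n = (-14, 5, 2): r = (-27, 11, -23) + μ(-14, 5, 2).
Substitute into the plane: n·(X_0 + μn) = -63 gives 387 + 225μ = -63, so μ = -2.
Foot = (-27, 11, -23) + (-2)·(-14, 5, 2) = (1, 1, -27).

(1, 1, -27)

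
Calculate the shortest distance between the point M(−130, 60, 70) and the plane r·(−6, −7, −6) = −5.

5

Normal vector n = (−6, −7, −6), and n·(−130, 60, 70) − (−5) = −55.
|n| = √(36 + 49 + 36) = 11, so the distance is |-55|/11 = 5.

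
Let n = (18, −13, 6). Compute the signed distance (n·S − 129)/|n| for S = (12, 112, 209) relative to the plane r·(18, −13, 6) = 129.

n·S − 129 = -115.
|n| = 23, so the signed distance is -115/23 = -5.

-5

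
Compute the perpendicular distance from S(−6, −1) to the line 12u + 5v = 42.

The normal to the line is n = (12, 5) with |n| = 13.
|n·S − 42| = |-77 − 42| = 119, so the distance is 119/13.

119/13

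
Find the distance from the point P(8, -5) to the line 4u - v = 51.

d = |4·8 + (-1)·(-5) − 51| / √(16 + 1) = |-14|/√17 = 14/√17.

14/√17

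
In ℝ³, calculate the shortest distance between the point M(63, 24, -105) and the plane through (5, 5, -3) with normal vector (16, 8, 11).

2

The plane has equation n·(r − (5, 5, -3)) = 0, i.e. n·r = 87.
d = |16·63 + 8·24 + 11·(-105) − 87| / √(256 + 64 + 121) = |-42| / 21 = 2.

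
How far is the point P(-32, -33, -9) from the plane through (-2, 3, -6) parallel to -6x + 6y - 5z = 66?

21/√97

Parallel planes share the normal n = (-6, 6, -5); since (-2, 3, -6) lies on the plane, its equation is -6x + 6y - 5z = 60.
Then n·(-32, -33, -9) - 60 = -21.
|n| = √(36 + 36 + 25) = √97, so the distance is |-21|/√97 = 21/√97.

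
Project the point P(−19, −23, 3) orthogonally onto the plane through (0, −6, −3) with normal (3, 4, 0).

The perpendicular from P has direction n = (3, 4, 0): r = (−19, −23, 3) + λ(3, 4, 0).
Substitute into the plane: n·(P + λn) = -24 gives -149 + 25λ = -24, so λ = 5.
Foot = (−19, −23, 3) + 5·(3, 4, 0) = (−4, −3, 3).

(-4, -3, 3)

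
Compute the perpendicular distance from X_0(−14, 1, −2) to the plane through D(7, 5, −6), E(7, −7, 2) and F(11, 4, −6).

DE = (0, −12, 8) and DF = (4, −1, 0), so a normal is n = DE × DF = (8, 32, 48).
d = |8·(-14) + 32·1 + 48·(-2) − (-72)| / √(64 + 1024 + 2304) = |-104| / (8√53) = 13√53/53.

13/√53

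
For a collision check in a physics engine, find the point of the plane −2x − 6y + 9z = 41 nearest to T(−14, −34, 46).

n = (−2, −6, 9), |n|² = 121, and n·T − 41 = 605.
t = 605/121 = 5, so the foot is T − t·n = (−14, −34, 46) − 5·(−2, −6, 9) = (−4, −4, 1).

(-4, -4, 1)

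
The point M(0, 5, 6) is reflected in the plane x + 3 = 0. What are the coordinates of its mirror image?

(-6, 5, 6)

n = (1, 0, 0), |n|² = 1, n·M − (-3) = 3, so t = 3/1 = 3.
Foot F = M − 3·n = (-3, 5, 6); the reflection is 2F − M = (-6, 5, 6).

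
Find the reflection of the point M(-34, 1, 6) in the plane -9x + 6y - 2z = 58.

n = (-9, 6, -2), |n|² = 121, n·M − 58 = 242, so t = 242/121 = 2.
Foot F = M − 2·n = (-16, -11, 10); the reflection is 2F − M = (2, -23, 14).

(2, -23, 14)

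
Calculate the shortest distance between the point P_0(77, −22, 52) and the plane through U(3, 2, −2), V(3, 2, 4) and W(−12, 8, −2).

UV = (0, 0, 6) and UW = (−15, 6, 0), so a normal is n = UV × UW = (−36, −90, 0).
n = (−36, −90, 0); n·P − (-288) = -504; |n| = 18√29; distance = 504/(18√29) = 28√29/29.

28/√29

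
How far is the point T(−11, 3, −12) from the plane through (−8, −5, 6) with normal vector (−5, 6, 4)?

The plane has equation n·(r − (−8, −5, 6)) = 0, i.e. n·r = 34.
d = |(-5)·(-11) + 6·3 + 4·(-12) − 34| / √(25 + 36 + 16) = |-9| / √77 = 9√77/77.

9/√77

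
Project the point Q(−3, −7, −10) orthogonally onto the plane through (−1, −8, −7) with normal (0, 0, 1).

(-3, -7, -7)

n = (0, 0, 1), |n|² = 1, and n·Q − (-7) = -3.
t = -3/1 = -3, so the foot is Q − t·n = (−3, −7, −10) − (-3)·(0, 0, 1) = (−3, −7, −7).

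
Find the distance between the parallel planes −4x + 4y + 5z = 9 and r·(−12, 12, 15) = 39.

4√57/57

Divide the second equation by 3 to match normals: −4x + 4y + 5z = 13.
With common normal n = (−4, 4, 5) (|n| = √57), the distance is |9 − 13|/|n| = 4/√57 = 4√57/57.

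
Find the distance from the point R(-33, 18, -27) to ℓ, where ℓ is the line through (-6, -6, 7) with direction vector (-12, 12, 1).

Direction vector d = (-12, 12, 1).
AP = (-27, 24, -34), and AP × d = (432, 435, -36).
|AP × d|² = 377145 and |d|² = 289, so the distance is √(377145/289) = √1305 = 3√145.

3√145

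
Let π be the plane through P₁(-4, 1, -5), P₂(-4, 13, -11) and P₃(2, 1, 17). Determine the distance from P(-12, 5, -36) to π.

P₁P₂ = (0, 12, -6) and P₁P₃ = (6, 0, 22), so a normal is n = P₁P₂ × P₁P₃ = (264, -36, -72).
d = |264·(-12) + (-36)·5 + (-72)·(-36) − (-732)| / √(69696 + 1296 + 5184) = |-24| / 276 = 2/23.

2/23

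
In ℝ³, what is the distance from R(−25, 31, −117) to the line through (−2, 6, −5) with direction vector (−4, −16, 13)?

Direction vector d = (−4, −16, 13).
AP = (−23, 25, −112), and AP × d = (−1467, 747, 468).
|AP × d|² = 2929122 and |d|² = 441, so the distance is √(2929122/441) = √6642 = 9√82.

9√82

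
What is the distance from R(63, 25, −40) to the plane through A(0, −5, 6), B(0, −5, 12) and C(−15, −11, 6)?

AB = (0, 0, 6) and AC = (−15, −6, 0), so a normal is n = AB × AC = (36, −90, 0).
Then n·(63, 25, −40) − 450 = −432.
|n| = √(1296 + 8100 + 0) = 18√29, so the distance is |-432|/(18√29) = 24/√29.

24/√29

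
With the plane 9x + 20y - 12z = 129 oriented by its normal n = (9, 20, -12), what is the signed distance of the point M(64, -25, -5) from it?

n·M − 129 = 7.
|n| = 25, so the signed distance is 7/25.

7/25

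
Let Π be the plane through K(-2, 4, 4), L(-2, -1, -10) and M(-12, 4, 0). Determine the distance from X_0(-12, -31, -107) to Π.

3

KL = (0, -5, -14) and KM = (-10, 0, -4), so a normal is n = KL × KM = (20, 140, -50).
n = (20, 140, -50); n·P − 320 = 450; |n| = 150; distance = 450/150 = 3.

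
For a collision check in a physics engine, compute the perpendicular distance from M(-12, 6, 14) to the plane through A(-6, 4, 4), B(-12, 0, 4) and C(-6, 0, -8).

8/√14

AB = (-6, -4, 0) and AC = (0, -4, -12), so a normal is n = AB × AC = (48, -72, 24).
d = |48·(-12) + (-72)·6 + 24·14 − (-480)| / √(2304 + 5184 + 576) = |-192| / (24√14) = 4√14/7.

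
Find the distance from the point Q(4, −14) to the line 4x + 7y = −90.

The normal to the line is n = (4, 7) with |n| = √65.
|n·Q − (-90)| = |-82 − (-90)| = 8, so the distance is 8/√65.

8√65/65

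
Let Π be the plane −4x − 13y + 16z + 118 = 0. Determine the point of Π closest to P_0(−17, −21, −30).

The perpendicular from P_0 has direction n = (−4, −13, 16): r = (−17, −21, −30) + λ(−4, −13, 16).
Substitute into the plane: n·(P_0 + λn) = -118 gives -139 + 441λ = -118, so λ = 1/21.
Foot = (−17, −21, −30) + (1/21)·(−4, −13, 16) = (−361/21, −454/21, −614/21).

(-361/21, -454/21, -614/21)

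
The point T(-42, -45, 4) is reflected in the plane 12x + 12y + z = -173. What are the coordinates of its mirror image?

With n = (12, 12, 1), the signed offset is (n·T − (-173))/|n|² = -867/289 = -3.
T' = T − 2t·n = (-42, -45, 4) − (-6)·(12, 12, 1) = (30, 27, 10).

(30, 27, 10)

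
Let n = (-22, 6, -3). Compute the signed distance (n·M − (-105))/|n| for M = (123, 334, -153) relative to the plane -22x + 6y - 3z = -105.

-6

n·M − (-105) = -138.
|n| = 23, so the signed distance is -138/23 = -6.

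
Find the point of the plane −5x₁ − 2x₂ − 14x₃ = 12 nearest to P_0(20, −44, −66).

The perpendicular from P_0 has direction n = (−5, −2, −14): r = (20, −44, −66) + t(−5, −2, −14).
Substitute into the plane: n·(P_0 + tn) = 12 gives 912 + 225t = 12, so t = -4.
Foot = (20, −44, −66) + (-4)·(−5, −2, −14) = (40, −36, −10).

(40, -36, -10)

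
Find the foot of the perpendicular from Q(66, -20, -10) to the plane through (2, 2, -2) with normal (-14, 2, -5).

(10, -12, -30)

n = (-14, 2, -5), |n|² = 225, and n·Q − (-14) = -900.
t = -900/225 = -4, so the foot is Q − t·n = (66, -20, -10) − (-4)·(-14, 2, -5) = (10, -12, -30).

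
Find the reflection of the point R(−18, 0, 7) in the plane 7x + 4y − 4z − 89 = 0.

With n = (7, 4, −4), the signed offset is (n·R − 89)/|n|² = -243/81 = -3.
R' = R − 2t·n = (−18, 0, 7) − (-6)·(7, 4, −4) = (24, 24, −17).

(24, 24, -17)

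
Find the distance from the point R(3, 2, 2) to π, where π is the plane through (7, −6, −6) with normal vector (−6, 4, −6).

2√22/11

The plane has equation n·(r − (7, −6, −6)) = 0, i.e. n·r = -30.
d = |(-6)·3 + 4·2 + (-6)·2 − (-30)| / √(36 + 16 + 36) = |8| / (2√22) = 2√22/11.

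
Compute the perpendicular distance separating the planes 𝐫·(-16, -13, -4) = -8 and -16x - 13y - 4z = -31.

Both planes have normal n = (-16, -13, -4), |n| = 21. Any point on the first plane is at distance |(-31) − (-8)|/|n| = 23/21 from the second.

23/21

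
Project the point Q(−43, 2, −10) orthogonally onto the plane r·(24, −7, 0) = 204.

The perpendicular from Q has direction n = (24, −7, 0): r = (−43, 2, −10) + λ(24, −7, 0).
Substitute into the plane: n·(Q + λn) = 204 gives -1046 + 625λ = 204, so λ = 2.
Foot = (−43, 2, −10) + 2·(24, −7, 0) = (5, −12, −10).

(5, -12, -10)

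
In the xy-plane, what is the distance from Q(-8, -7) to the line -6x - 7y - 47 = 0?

The normal to the line is n = (-6, -7) with |n| = √85.
|n·Q − 47| = |97 − 47| = 50, so the distance is 50/√85 = 10√85/17.

50/√85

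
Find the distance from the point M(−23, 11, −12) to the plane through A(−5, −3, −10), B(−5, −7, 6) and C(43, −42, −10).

6/7

AB = (0, −4, 16) and AC = (48, −39, 0), so a normal is n = AB × AC = (624, 768, 192).
d = |624·(-23) + 768·11 + 192·(-12) − (-7344)| / √(389376 + 589824 + 36864) = |-864| / 1008 = 6/7.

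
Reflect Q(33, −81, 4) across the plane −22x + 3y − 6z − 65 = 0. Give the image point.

With n = (−22, 3, −6), the signed offset is (n·Q − 65)/|n|² = -1058/529 = -2.
Q' = Q − 2t·n = (33, −81, 4) − (-4)·(−22, 3, −6) = (−55, −69, −20).

(-55, -69, -20)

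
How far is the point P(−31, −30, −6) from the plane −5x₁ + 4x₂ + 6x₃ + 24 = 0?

23/√77

Normal vector n = (−5, 4, 6), and n·(−31, −30, −6) − (−24) = 23.
|n| = √(25 + 16 + 36) = √77, so the distance is |23|/√77 = 23/√77.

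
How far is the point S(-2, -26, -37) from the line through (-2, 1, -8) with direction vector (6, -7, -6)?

√481

Direction vector d = (6, -7, -6).
AP = (0, -27, -29), and AP × d = (-41, -174, 162).
|AP × d|² = 58201 and |d|² = 121, so the distance is √(58201/121) = √481.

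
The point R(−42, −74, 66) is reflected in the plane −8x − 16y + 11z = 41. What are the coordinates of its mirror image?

n = (−8, −16, 11), |n|² = 441, n·R − 41 = 2205, so t = 2205/441 = 5.
Foot F = R − 5·n = (−2, 6, 11); the reflection is 2F − R = (38, 86, −44).

(38, 86, -44)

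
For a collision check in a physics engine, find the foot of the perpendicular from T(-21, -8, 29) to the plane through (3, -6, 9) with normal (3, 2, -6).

The perpendicular from T has direction n = (3, 2, -6): r = (-21, -8, 29) + t(3, 2, -6).
Substitute into the plane: n·(T + tn) = -57 gives -253 + 49t = -57, so t = 4.
Foot = (-21, -8, 29) + 4·(3, 2, -6) = (-9, 0, 5).

(-9, 0, 5)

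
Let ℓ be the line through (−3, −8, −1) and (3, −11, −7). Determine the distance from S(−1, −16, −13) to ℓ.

2√17

A direction vector is d = (6, −3, −6).
AP = (2, −8, −12); AP·d = 108, |AP|² = 212, |d|² = 81.
distance² = |AP|² − (AP·d)²/|d|² = 212 − 11664/81 = 68, so the distance is 2√17.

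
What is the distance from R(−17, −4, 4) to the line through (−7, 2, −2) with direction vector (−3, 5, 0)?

2√43

Direction vector d = (−3, 5, 0).
AP = (−10, −6, 6), and AP × d = (−30, −18, −68).
|AP × d|² = 5848 and |d|² = 34, so the distance is √(5848/34) = √172 = 2√43.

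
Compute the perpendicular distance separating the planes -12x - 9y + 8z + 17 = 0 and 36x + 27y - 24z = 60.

3/17

Divide the second equation by -3 to match normals: -12x - 9y + 8z = -20.
Both planes have normal n = (-12, -9, 8), |n| = 17. Any point on the first plane is at distance |(-20) − (-17)|/|n| = 3/17 from the second.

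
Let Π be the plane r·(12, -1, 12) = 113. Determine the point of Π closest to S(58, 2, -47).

n = (12, -1, 12), |n|² = 289, and n·S − 113 = 17.
t = 17/289 = 1/17, so the foot is S − t·n = (58, 2, -47) − (1/17)·(12, -1, 12) = (974/17, 35/17, -811/17).

(974/17, 35/17, -811/17)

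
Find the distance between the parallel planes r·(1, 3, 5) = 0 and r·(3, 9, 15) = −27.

9/√35

Divide the second equation by 3 to match normals: x₁ + 3x₂ + 5x₃ = -9.
With common normal n = (1, 3, 5) (|n| = √35), the distance is |0 − (-9)|/|n| = 9/√35.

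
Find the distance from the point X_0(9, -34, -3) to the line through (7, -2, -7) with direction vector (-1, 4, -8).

Direction vector d = (-1, 4, -8).
AP = (2, -32, 4), and AP × d = (240, 12, -24).
|AP × d|² = 58320 and |d|² = 81, so the distance is √(58320/81) = √720 = 12√5.

12√5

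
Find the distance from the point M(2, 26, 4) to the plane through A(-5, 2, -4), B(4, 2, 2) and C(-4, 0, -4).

√14

AB = (9, 0, 6) and AC = (1, -2, 0), so a normal is n = AB × AC = (12, 6, -18).
Then n·(2, 26, 4) - 24 = 84.
|n| = √(144 + 36 + 324) = 6√14, so the distance is |84|/(6√14) = √14.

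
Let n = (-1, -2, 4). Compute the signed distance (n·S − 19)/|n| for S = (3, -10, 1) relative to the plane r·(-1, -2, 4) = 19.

n·S − 19 = 2.
|n| = √21, so the signed distance is 2/√21.

2/√21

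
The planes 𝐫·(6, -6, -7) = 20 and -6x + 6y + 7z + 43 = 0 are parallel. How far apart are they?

23/11

Divide the second equation by -1 to match normals: 6x - 6y - 7z = 43.
With common normal n = (6, -6, -7) (|n| = 11), the distance is |20 − 43|/|n| = 23/11.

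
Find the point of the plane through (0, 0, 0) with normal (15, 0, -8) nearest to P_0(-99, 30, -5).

(-24, 30, -45)

n = (15, 0, -8), |n|² = 289, and n·P_0 − 0 = -1445.
t = -1445/289 = -5, so the foot is P_0 − t·n = (-99, 30, -5) − (-5)·(15, 0, -8) = (-24, 30, -45).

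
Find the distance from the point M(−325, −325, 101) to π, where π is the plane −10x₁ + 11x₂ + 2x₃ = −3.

n = (−10, 11, 2); n·P − (-3) = -120; |n| = 15; distance = 120/15 = 8.

8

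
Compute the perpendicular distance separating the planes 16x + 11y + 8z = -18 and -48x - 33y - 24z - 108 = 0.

Divide the second equation by -3 to match normals: 16x + 11y + 8z = -36.
Both planes have normal n = (16, 11, 8), |n| = 21. Any point on the first plane is at distance |(-36) − (-18)|/|n| = 18/21 = 6/7 from the second.

6/7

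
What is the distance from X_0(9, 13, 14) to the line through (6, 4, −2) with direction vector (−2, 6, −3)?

Direction vector d = (−2, 6, −3).
AP = (3, 9, 16); AP·d = 0, |AP|² = 346, |d|² = 49.
distance² = |AP|² − (AP·d)²/|d|² = 346 − 0/49 = 346, so the distance is √346.

√346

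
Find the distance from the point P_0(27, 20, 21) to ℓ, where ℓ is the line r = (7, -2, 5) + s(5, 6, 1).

Direction vector d = (5, 6, 1).
AP = (20, 22, 16); AP·d = 248, |AP|² = 1140, |d|² = 62.
distance² = |AP|² − (AP·d)²/|d|² = 1140 − 61504/62 = 148, so the distance is 2√37.

2√37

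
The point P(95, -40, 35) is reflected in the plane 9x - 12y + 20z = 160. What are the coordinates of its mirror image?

(41, 32, -85)

With n = (9, -12, 20), the signed offset is (n·P − 160)/|n|² = 1875/625 = 3.
P' = P − 2t·n = (95, -40, 35) − 6·(9, -12, 20) = (41, 32, -85).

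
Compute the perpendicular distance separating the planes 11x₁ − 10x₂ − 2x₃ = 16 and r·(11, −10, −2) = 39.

23/15

Both planes have normal n = (11, −10, −2), |n| = 15. Any point on the first plane is at distance |39 − 16|/|n| = 23/15 from the second.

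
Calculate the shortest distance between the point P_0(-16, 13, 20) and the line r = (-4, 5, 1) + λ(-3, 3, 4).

Direction vector d = (-3, 3, 4).
AP = (-12, 8, 19); AP·d = 136, |AP|² = 569, |d|² = 34.
distance² = |AP|² − (AP·d)²/|d|² = 569 − 18496/34 = 25, so the distance is 5.

5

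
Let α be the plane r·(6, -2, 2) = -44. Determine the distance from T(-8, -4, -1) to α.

Normal vector n = (6, -2, 2), and n·(-8, -4, -1) - (-44) = 2.
|n| = √(36 + 4 + 4) = 2√11, so the distance is |2|/(2√11) = 1/√11.

√11/11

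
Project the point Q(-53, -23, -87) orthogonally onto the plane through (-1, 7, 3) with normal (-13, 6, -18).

(-1, -47, -15)

The perpendicular from Q has direction n = (-13, 6, -18): r = (-53, -23, -87) + μ(-13, 6, -18).
Substitute into the plane: n·(Q + μn) = 1 gives 2117 + 529μ = 1, so μ = -4.
Foot = (-53, -23, -87) + (-4)·(-13, 6, -18) = (-1, -47, -15).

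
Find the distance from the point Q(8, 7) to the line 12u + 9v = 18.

d = |12·8 + 9·7 − 18| / √(144 + 81) = |141|/15 = 47/5.

47/5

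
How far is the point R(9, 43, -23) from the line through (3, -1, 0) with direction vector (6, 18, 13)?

2√493

Direction vector d = (6, 18, 13).
AP = (6, 44, -23); AP·d = 529, |AP|² = 2501, |d|² = 529.
distance² = |AP|² − (AP·d)²/|d|² = 2501 − 279841/529 = 1972, so the distance is 2√493.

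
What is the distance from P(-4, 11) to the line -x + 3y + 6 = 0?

43√10/10

The normal to the line is n = (-1, 3) with |n| = √10.
|n·P − (-6)| = |37 − (-6)| = 43, so the distance is 43/√10 = 43√10/10.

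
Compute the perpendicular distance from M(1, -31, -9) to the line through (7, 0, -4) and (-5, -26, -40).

A direction vector is d = (-12, -26, -36).
AP = (-6, -31, -5), and AP × d = (986, -156, -216).
|AP × d|² = 1043188 and |d|² = 2116, so the distance is √(1043188/2116) = √493.

√493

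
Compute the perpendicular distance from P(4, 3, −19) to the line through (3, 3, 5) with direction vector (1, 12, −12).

12√2

Direction vector d = (1, 12, −12).
AP = (1, 0, −24); AP·d = 289, |AP|² = 577, |d|² = 289.
distance² = |AP|² − (AP·d)²/|d|² = 577 − 83521/289 = 288, so the distance is 12√2.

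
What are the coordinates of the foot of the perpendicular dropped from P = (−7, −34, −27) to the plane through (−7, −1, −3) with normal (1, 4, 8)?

The perpendicular from P has direction n = (1, 4, 8): r = (−7, −34, −27) + μ(1, 4, 8).
Substitute into the plane: n·(P + μn) = -35 gives -359 + 81μ = -35, so μ = 4.
Foot = (−7, −34, −27) + 4·(1, 4, 8) = (−3, −18, 5).

(-3, -18, 5)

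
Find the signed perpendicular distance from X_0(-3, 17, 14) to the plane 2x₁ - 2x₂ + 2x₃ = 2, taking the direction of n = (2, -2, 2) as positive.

n·X_0 − 2 = -14.
|n| = 2√3, so the signed distance is -7/√3.

-7/√3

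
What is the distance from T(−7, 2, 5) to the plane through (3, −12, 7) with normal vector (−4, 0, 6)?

The plane has equation n·(r − (3, −12, 7)) = 0, i.e. n·r = 30.
Then n·(−7, 2, 5) − 30 = 28.
|n| = √(16 + 0 + 36) = 2√13, so the distance is |28|/(2√13) = 14√13/13.

14√13/13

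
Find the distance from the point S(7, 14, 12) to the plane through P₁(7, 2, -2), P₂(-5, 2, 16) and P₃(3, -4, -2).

4√17/17

P₁P₂ = (-12, 0, 18) and P₁P₃ = (-4, -6, 0), so a normal is n = P₁P₂ × P₁P₃ = (108, -72, 72).
Then n·(7, 14, 12) - 468 = 144.
|n| = √(11664 + 5184 + 5184) = 36√17, so the distance is |144|/(36√17) = 4/√17.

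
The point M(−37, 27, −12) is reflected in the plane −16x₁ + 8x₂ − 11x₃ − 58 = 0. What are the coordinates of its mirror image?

n = (−16, 8, −11), |n|² = 441, n·M − 58 = 882, so t = 882/441 = 2.
Foot F = M − 2·n = (−5, 11, 10); the reflection is 2F − M = (27, −5, 32).

(27, -5, 32)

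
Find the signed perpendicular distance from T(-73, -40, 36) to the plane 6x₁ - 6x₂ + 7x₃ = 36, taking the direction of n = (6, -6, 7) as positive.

n·T − 36 = 18.
|n| = 11, so the signed distance is 18/11.

18/11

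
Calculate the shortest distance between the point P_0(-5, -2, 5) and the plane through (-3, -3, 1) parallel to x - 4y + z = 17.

√2/3

Parallel planes share the normal n = (1, -4, 1); since (-3, -3, 1) lies on the plane, its equation is x - 4y + z = 10.
Then n·(-5, -2, 5) - 10 = -2.
|n| = √(1 + 16 + 1) = 3√2, so the distance is |-2|/(3√2) = √2/3.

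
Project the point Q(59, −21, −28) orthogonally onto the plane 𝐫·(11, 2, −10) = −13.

(15, -29, 12)

n = (11, 2, −10), |n|² = 225, and n·Q − (-13) = 900.
t = 900/225 = 4, so the foot is Q − t·n = (59, −21, −28) − 4·(11, 2, −10) = (15, −29, 12).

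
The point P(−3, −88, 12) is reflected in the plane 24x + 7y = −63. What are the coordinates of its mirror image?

n = (24, 7, 0), |n|² = 625, n·P − (-63) = -625, so t = -625/625 = -1.
Foot F = P − (-1)·n = (21, −81, 12); the reflection is 2F − P = (45, −74, 12).

(45, -74, 12)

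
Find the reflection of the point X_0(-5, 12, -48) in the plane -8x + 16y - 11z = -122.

With n = (-8, 16, -11), the signed offset is (n·X_0 − (-122))/|n|² = 882/441 = 2.
X_0' = X_0 − 2t·n = (-5, 12, -48) − 4·(-8, 16, -11) = (27, -52, -4).

(27, -52, -4)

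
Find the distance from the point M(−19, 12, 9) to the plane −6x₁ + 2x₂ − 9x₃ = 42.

Normal vector n = (−6, 2, −9), and n·(−19, 12, 9) − 42 = 15.
|n| = √(36 + 4 + 81) = 11, so the distance is |15|/11 = 15/11.

15/11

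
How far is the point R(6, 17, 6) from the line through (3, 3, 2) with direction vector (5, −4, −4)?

Direction vector d = (5, −4, −4).
AP = (3, 14, 4), and AP × d = (−40, 32, −82).
|AP × d|² = 9348 and |d|² = 57, so the distance is √(9348/57) = √164 = 2√41.

2√41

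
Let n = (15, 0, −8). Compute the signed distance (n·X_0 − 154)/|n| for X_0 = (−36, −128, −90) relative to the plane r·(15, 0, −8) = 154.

26/17

n·X_0 − 154 = 26.
|n| = 17, so the signed distance is 26/17.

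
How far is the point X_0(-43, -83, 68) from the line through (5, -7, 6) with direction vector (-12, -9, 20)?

Direction vector d = (-12, -9, 20).
AP = (-48, -76, 62); AP·d = 2500, |AP|² = 11924, |d|² = 625.
distance² = |AP|² − (AP·d)²/|d|² = 11924 − 6250000/625 = 1924, so the distance is 2√481.

2√481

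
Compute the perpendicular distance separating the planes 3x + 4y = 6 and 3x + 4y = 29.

With common normal n = (3, 4, 0) (|n| = 5), the distance is |6 − 29|/|n| = 23/5.

23/5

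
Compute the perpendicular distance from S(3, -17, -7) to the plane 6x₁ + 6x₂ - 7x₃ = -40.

5/11

n = (6, 6, -7); n·P − (-40) = 5; |n| = 11; distance = 5/11.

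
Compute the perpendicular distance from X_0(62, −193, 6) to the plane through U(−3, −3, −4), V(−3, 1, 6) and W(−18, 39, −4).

UV = (0, 4, 10) and UW = (−15, 42, 0), so a normal is n = UV × UW = (−420, −150, 60).
Then n·(62, −193, 6) − 1470 = 1800.
|n| = √(176400 + 22500 + 3600) = 450, so the distance is |1800|/450 = 4.

4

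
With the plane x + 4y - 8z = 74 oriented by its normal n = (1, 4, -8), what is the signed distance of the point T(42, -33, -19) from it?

n·T − 74 = -12.
|n| = 9, so the signed distance is -12/9 = -4/3.

-4/3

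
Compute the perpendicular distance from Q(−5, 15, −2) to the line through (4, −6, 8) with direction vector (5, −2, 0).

Direction vector d = (5, −2, 0).
AP = (−9, 21, −10); AP·d = -87, |AP|² = 622, |d|² = 29.
distance² = |AP|² − (AP·d)²/|d|² = 622 − 7569/29 = 361, so the distance is 19.

19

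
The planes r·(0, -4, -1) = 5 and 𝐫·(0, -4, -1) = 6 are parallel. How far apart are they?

With common normal n = (0, -4, -1) (|n| = √17), the distance is |5 − 6|/|n| = 1/√17 = √17/17.

√17/17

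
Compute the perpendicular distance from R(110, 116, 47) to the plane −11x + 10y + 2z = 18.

Normal vector n = (−11, 10, 2), and n·(110, 116, 47) − 18 = 26.
|n| = √(121 + 100 + 4) = 15, so the distance is |26|/15 = 26/15.

26/15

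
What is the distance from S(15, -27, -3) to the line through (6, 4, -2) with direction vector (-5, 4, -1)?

Direction vector d = (-5, 4, -1).
AP = (9, -31, -1); AP·d = -168, |AP|² = 1043, |d|² = 42.
distance² = |AP|² − (AP·d)²/|d|² = 1043 − 28224/42 = 371, so the distance is √371.

√371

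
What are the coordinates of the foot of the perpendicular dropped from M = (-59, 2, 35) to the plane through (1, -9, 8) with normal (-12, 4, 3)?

(1, -18, 20)

The perpendicular from M has direction n = (-12, 4, 3): r = (-59, 2, 35) + μ(-12, 4, 3).
Substitute into the plane: n·(M + μn) = -24 gives 821 + 169μ = -24, so μ = -5.
Foot = (-59, 2, 35) + (-5)·(-12, 4, 3) = (1, -18, 20).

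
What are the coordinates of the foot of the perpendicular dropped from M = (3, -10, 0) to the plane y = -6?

n = (0, 1, 0), |n|² = 1, and n·M − (-6) = -4.
t = -4/1 = -4, so the foot is M − t·n = (3, -10, 0) − (-4)·(0, 1, 0) = (3, -6, 0).

(3, -6, 0)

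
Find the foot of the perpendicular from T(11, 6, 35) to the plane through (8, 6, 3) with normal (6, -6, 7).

(-1, 18, 21)

n = (6, -6, 7), |n|² = 121, and n·T − 33 = 242.
t = 242/121 = 2, so the foot is T − t·n = (11, 6, 35) − 2·(6, -6, 7) = (-1, 18, 21).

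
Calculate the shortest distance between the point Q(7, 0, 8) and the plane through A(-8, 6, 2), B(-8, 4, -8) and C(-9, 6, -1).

AB = (0, -2, -10) and AC = (-1, 0, -3), so a normal is n = AB × AC = (6, 10, -2).
n = (6, 10, -2); n·P − 8 = 18; |n| = 2√35; distance = 18/(2√35) = 9√35/35.

9/√35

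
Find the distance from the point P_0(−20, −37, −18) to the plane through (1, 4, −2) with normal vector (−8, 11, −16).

9/7

The plane has equation n·(r − (1, 4, −2)) = 0, i.e. n·r = 68.
Then n·(−20, −37, −18) − 68 = −27.
|n| = √(64 + 121 + 256) = 21, so the distance is |-27|/21 = 9/7.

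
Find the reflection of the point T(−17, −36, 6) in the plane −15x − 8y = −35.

(43, -4, 6)

n = (−15, −8, 0), |n|² = 289, n·T − (-35) = 578, so t = 578/289 = 2.
Foot F = T − 2·n = (13, −20, 6); the reflection is 2F − T = (43, −4, 6).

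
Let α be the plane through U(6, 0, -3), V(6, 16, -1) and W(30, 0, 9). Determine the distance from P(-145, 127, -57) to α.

5

UV = (0, 16, 2) and UW = (24, 0, 12), so a normal is n = UV × UW = (192, 48, -384).
Then n·(-145, 127, -57) - 2304 = -2160.
|n| = √(36864 + 2304 + 147456) = 432, so the distance is |-2160|/432 = 5.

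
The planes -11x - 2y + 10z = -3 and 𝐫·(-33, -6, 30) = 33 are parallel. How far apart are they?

14/15

Divide the second equation by 3 to match normals: -11x - 2y + 10z = 11.
Both planes have normal n = (-11, -2, 10), |n| = 15. Any point on the first plane is at distance |11 − (-3)|/|n| = 14/15 from the second.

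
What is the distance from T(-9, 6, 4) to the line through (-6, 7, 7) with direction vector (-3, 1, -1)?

2√2

Direction vector d = (-3, 1, -1).
AP = (-3, -1, -3); AP·d = 11, |AP|² = 19, |d|² = 11.
distance² = |AP|² − (AP·d)²/|d|² = 19 − 121/11 = 8, so the distance is 2√2.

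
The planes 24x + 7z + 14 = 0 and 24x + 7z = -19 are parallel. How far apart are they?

Both planes have normal n = (24, 0, 7), |n| = 25. Any point on the first plane is at distance |(-19) − (-14)|/|n| = 5/25 = 1/5 from the second.

1/5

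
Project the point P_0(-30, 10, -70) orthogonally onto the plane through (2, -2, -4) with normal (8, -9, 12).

n = (8, -9, 12), |n|² = 289, and n·P_0 − (-14) = -1156.
t = -1156/289 = -4, so the foot is P_0 − t·n = (-30, 10, -70) − (-4)·(8, -9, 12) = (2, -26, -22).

(2, -26, -22)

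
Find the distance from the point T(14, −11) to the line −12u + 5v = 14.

237/13

d = |(-12)·14 + 5·(-11) − 14| / √(144 + 25) = |-237|/13 = 237/13.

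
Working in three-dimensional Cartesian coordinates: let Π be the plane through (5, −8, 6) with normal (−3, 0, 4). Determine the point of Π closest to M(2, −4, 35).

(17, -4, 15)

The perpendicular from M has direction n = (−3, 0, 4): r = (2, −4, 35) + t(−3, 0, 4).
Substitute into the plane: n·(M + tn) = 9 gives 134 + 25t = 9, so t = -5.
Foot = (2, −4, 35) + (-5)·(−3, 0, 4) = (17, −4, 15).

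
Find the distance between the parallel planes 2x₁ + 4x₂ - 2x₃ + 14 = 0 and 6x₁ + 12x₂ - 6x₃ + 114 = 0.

Divide the second equation by 3 to match normals: 2x₁ + 4x₂ - 2x₃ = -38.
Both planes have normal n = (2, 4, -2), |n| = 2√6. Any point on the first plane is at distance |(-38) − (-14)|/|n| = 24/(2√6) = 2√6 from the second.

2√6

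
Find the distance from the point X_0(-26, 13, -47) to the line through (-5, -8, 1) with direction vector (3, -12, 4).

Direction vector d = (3, -12, 4).
AP = (-21, 21, -48); AP·d = -507, |AP|² = 3186, |d|² = 169.
distance² = |AP|² − (AP·d)²/|d|² = 3186 − 257049/169 = 1665, so the distance is 3√185.

3√185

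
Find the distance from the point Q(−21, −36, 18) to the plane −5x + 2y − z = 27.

12/√30

d = |(-5)·(-21) + 2·(-36) + (-1)·18 − 27| / √(25 + 4 + 1) = |-12| / √30 = 2√30/5.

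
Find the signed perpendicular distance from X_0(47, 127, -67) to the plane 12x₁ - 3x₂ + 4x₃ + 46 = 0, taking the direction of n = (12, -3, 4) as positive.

-3

n·X_0 − (-46) = -39.
|n| = 13, so the signed distance is -39/13 = -3.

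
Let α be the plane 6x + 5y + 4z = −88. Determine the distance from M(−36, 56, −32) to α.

24√77/77

Normal vector n = (6, 5, 4), and n·(−36, 56, −32) − (−88) = 24.
|n| = √(36 + 25 + 16) = √77, so the distance is |24|/√77 = 24/√77.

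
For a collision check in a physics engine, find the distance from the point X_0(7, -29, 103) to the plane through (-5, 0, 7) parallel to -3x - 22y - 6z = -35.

26/23

Parallel planes share the normal n = (-3, -22, -6); since (-5, 0, 7) lies on the plane, its equation is -3x - 22y - 6z = -27.
n = (-3, -22, -6); n·P − (-27) = 26; |n| = 23; distance = 26/23.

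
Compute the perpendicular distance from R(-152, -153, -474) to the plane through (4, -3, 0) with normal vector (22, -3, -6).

6

The plane has equation n·(r − (4, -3, 0)) = 0, i.e. n·r = 97.
Then n·(-152, -153, -474) - 97 = -138.
|n| = √(484 + 9 + 36) = 23, so the distance is |-138|/23 = 6.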